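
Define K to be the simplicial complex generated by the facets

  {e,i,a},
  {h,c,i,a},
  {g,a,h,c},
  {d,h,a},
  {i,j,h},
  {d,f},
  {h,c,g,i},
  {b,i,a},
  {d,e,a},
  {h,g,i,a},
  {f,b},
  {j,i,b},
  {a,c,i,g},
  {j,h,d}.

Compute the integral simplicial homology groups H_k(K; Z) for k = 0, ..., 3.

Fix the vertex order a < b < c < d < e < f < g < h < i < j and write every simplex with vertices in increasing order. Then dim K = 3 and the simplices of K are:

  0-simplices (10): a, b, c, d, e, f, g, h, i, j
  1-simplices (23): ab, ac, ad, ae, ag, ah, ai, bf, bi, bj, cg, ch, ci, de, df, dh, dj, ei, gh, gi, hi, hj, ij
  2-simplices (17): abi, acg, ach, aci, ade, adh, aei, agh, agi, ahi, bij, cgh, cgi, chi, dhj, ghi, hij
  3-simplices (5): acgh, acgi, achi, aghi, cghi

so the chain groups are C_0 ≅ Z^10, C_1 ≅ Z^23, C_2 ≅ Z^17, C_3 ≅ Z^5.

∂_1: C_1 → C_0 maps an edge to its endpoints' difference, ∂[p,q] = q − p. For instance
  ∂ch = h − c.
This gives a 10×23 integer matrix of rank 9; reducing to Smith normal form yields diagonal entries (1,1,1,1,1,1,1,1,1).

The boundary map ∂_2: C_2 → C_1 sends each 2-simplex [p,q,r] to [q,r] − [p,r] + [p,q]. For instance
  ∂cgh = gh − ch + cg,
  ∂bij = ij − bj + bi.
The resulting 23×17 matrix has rank 13, and its Smith normal form has invariant factors (1,1,1,1,1,1,1,1,1,1,1,1,1).

∂_3: C_3 → C_2 sends each 3-simplex σ to the alternating sum Σ_i (−1)^i (σ with its i-th vertex removed). For instance
  ∂acgi = cgi − agi + aci − acg,
  ∂acgh = cgh − agh + ach − acg.
The 17×5 boundary matrix has rank 4 and Smith normal form diag(1,1,1,1).

From H_k ≅ ker(∂_k) / im(∂_{k+1}) we obtain:

  H_0: rank C_0 − rank ∂_1 = 10 − 9 = 1, and the invariant factors of ∂_1 are all 1, so H_0 ≅ Z.
  H_1: rank ker ∂_1 − rank ∂_2 = (23 − 9) − 13 = 1, and the invariant factors of ∂_2 are all 1, so H_1 ≅ Z.
  H_2: rank ker ∂_2 − rank ∂_3 = (17 − 13) − 4 = 0, and the invariant factors of ∂_3 are all 1, so H_2 ≅ 0.
  H_3: rank ker ∂_3 − rank ∂_4 = (5 − 4) − 0 = 1, and there is no ∂_4, so H_3 ≅ Z.

As a check, the Euler characteristic is 10 − 23 + 17 − 5 = -1, which agrees with 1 − 1 + 0 − 1 = -1.

H_0 = Z,  H_1 = Z,  H_2 = 0,  H_3 = Z.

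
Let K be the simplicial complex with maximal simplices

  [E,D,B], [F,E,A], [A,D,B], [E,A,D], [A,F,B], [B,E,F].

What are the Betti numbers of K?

Fix the vertex order A < B < D < E < F and write every simplex with vertices in increasing order. Then dim K = 2 and the simplices of K are:

  0-simplices (5): A, B, D, E, F
  1-simplices (9): AB, AD, AE, AF, BD, BE, BF, DE, EF
  2-simplices (6): ABD, ABF, ADE, AEF, BDE, BEF

so the chain groups are C_0 ≅ Z^5, C_1 ≅ Z^9, C_2 ≅ Z^6.

∂_1: C_1 → C_0 maps an edge to its endpoints' difference, ∂[p,q] = q − p.
This gives a 5×9 integer matrix of rank 4; reducing to Smith normal form yields diagonal entries (1,1,1,1).

Boundary ∂_2: C_2 → C_1 acts by ∂[p,q,r] = [q,r] − [p,r] + [p,q]. For instance
  ∂BEF = EF − BF + BE,
  ∂AEF = EF − AF + AE.
This gives a 9×6 integer matrix of rank 5; reducing to Smith normal form yields diagonal entries (1,1,1,1,1).

From H_k ≅ ker(∂_k) / im(∂_{k+1}) we obtain:

  H_0: rank C_0 − rank ∂_1 = 5 − 4 = 1, and the invariant factors of ∂_1 are all 1, so H_0 ≅ Z.
  H_1: rank ker ∂_1 − rank ∂_2 = (9 − 4) − 5 = 0, and the invariant factors of ∂_2 are all 1, so H_1 ≅ 0.
  H_2: rank ker ∂_2 − rank ∂_3 = (6 − 5) − 0 = 1, and there is no ∂_3, so H_2 ≅ Z.

As a check, the Euler characteristic is 5 − 9 + 6 = 2, which agrees with 1 − 0 + 1 = 2.

Hence the Betti numbers are b_0 = 1, b_1 = 0, b_2 = 1.

b_0 = 1, b_1 = 0, b_2 = 1.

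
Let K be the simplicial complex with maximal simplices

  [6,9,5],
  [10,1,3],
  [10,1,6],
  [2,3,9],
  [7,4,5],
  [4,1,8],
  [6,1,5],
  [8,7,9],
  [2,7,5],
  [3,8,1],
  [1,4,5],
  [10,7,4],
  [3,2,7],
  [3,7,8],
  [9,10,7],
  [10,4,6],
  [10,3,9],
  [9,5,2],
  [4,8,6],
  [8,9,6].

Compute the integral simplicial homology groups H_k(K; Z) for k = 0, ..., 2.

H_0 = Z,  H_1 = Z ⊕ Z/2,  H_2 = 0.

Fix the vertex order 1 < 2 < 3 < 4 < 5 < 6 < 7 < 8 < 9 < 10 and write every simplex with vertices in increasing order. Then dim K = 2 and the simplices of K are:

  0-simplices (10): [1], [2], [3], [4], [5], [6], [7], [8], [9], [10]
  1-simplices (30): (30 of them)
  2-simplices (20): (20 of them)

Hence C_0 ≅ Z^10, C_1 ≅ Z^30, C_2 ≅ Z^20.

∂_1: C_1 → C_0 is given by ∂[p,q] = [q] − [p]. For instance
  ∂[2,5] = [5] − [2].
The 10×30 boundary matrix has rank 9 and Smith normal form diag(1,1,1,1,1,1,1,1,1).

Boundary ∂_2: C_2 → C_1 sends each 2-simplex [p,q,r] to [q,r] − [p,r] + [p,q]. For instance
  ∂[1,5,6] = [5,6] − [1,6] + [1,5],
  ∂[1,3,10] = [3,10] − [1,10] + [1,3].
The 30×20 boundary matrix has rank 20 and Smith normal form diag(1,1,1,1,1,1,1,1,1,1,1,1,1,1,1,1,1,1,1,2).

Computing H_k = (kernel of ∂_k) / (image of ∂_{k+1}):

  H_0: rank C_0 − rank ∂_1 = 10 − 9 = 1, and the invariant factors of ∂_1 are all 1, so H_0 ≅ Z.
  H_1: rank ker ∂_1 − rank ∂_2 = (30 − 9) − 20 = 1, and ∂_2 has invariant factor 2 > 1, so H_1 ≅ Z ⊕ Z/2.
  H_2: rank ker ∂_2 − rank ∂_3 = (20 − 20) − 0 = 0, and there is no ∂_3, so H_2 ≅ 0.

As a check, the Euler characteristic is 10 − 30 + 20 = 0, which agrees with 1 − 1 + 0 = 0.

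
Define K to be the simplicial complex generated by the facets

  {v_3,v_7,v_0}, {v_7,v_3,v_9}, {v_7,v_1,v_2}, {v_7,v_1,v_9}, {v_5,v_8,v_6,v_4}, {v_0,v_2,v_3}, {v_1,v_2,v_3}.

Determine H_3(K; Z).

K has 10 vertices, 18 edges, 10 triangles, 1 3-simplex.
rank ∂_3 = 1, rank ∂_4 = 0 ⇒ b_3 = 1 − 1 − 0 = 0. So H_3 ≅ 0.

H_3 = 0.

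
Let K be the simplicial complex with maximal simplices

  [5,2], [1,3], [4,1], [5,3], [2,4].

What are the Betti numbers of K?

We work with the vertex ordering 1 < 2 < 3 < 4 < 5. The simplices of K, each written with vertices in increasing order, are:

  0-simplices (5): [1], [2], [3], [4], [5]
  1-simplices (5): [1,3], [1,4], [2,4], [2,5], [3,5]

so the chain groups are C_0 ≅ Z^5, C_1 ≅ Z^5.

The boundary map ∂_1: C_1 → C_0 maps an edge to its endpoints' difference, ∂[p,q] = q − p. For instance
  ∂[2,5] = [5] − [2].
The resulting 5×5 matrix has rank 4, and its Smith normal form has invariant factors (1,1,1,1).

From H_k ≅ ker(∂_k) / im(∂_{k+1}) we obtain:

  H_0: rank C_0 − rank ∂_1 = 5 − 4 = 1, and the invariant factors of ∂_1 are all 1, so H_0 ≅ Z.
  H_1: rank ker ∂_1 − rank ∂_2 = (5 − 4) − 0 = 1, and there is no ∂_2, so H_1 ≅ Z.

Hence the Betti numbers are b_0 = 1, b_1 = 1.

b_0 = 1, b_1 = 1.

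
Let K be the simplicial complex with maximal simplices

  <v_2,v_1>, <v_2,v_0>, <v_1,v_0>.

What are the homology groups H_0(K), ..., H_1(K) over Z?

Take the total order v_0 < v_1 < v_2 on the vertex set. Then K (dimension 1) consists of the simplices:

  0-simplices (3): [v_0], [v_1], [v_2]
  1-simplices (3): [v_0,v_1], [v_0,v_2], [v_1,v_2]

giving chain groups C_0 ≅ Z^3, C_1 ≅ Z^3.

The boundary map ∂_1: C_1 → C_0 sends each edge [p,q] (with p < q) to q − p.
The 3×3 boundary matrix has rank 2 and Smith normal form diag(1,1).

Reading off H_k = ker ∂_k / im ∂_{k+1}:

  H_0: rank C_0 − rank ∂_1 = 3 − 2 = 1, and the invariant factors of ∂_1 are all 1, so H_0 ≅ Z.
  H_1: rank ker ∂_1 − rank ∂_2 = (3 − 2) − 0 = 1, and there is no ∂_2, so H_1 ≅ Z.

(K is a triangulation of the circle S^1.)

H_0 = Z,  H_1 = Z.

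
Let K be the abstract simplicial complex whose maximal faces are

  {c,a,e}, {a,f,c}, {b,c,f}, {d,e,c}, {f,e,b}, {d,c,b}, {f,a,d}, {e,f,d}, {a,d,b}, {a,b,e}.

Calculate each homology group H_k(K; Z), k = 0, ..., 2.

H_0 = Z,  H_1 = Z/2,  H_2 = 0.

Take the total order a < b < c < d < e < f on the vertex set. Then K (dimension 2) consists of the simplices:

  0-simplices (6): a, b, c, d, e, f
  1-simplices (15): ab, ac, ad, ae, af, bc, bd, be, bf, cd, ce, cf, de, df, ef
  2-simplices (10): abd, abe, ace, acf, adf, bcd, bcf, bef, cde, def

Hence C_0 ≅ Z^6, C_1 ≅ Z^15, C_2 ≅ Z^10.

Boundary ∂_1: C_1 → C_0 maps an edge to its endpoints' difference, ∂[p,q] = q − p.
The resulting 6×15 matrix has rank 5, and its Smith normal form has invariant factors (1,1,1,1,1).

∂_2: C_2 → C_1 maps a triangle to the signed sum of its edges. For instance
  ∂ace = ce − ae + ac,
  ∂adf = df − af + ad.
This gives a 15×10 integer matrix of rank 10; reducing to Smith normal form yields diagonal entries (1,1,1,1,1,1,1,1,1,2).

Reading off H_k = ker ∂_k / im ∂_{k+1}:

  H_0: rank C_0 − rank ∂_1 = 6 − 5 = 1, and the invariant factors of ∂_1 are all 1, so H_0 = Z.
  H_1: rank ker ∂_1 − rank ∂_2 = (15 − 5) − 10 = 0, and ∂_2 has invariant factor 2 > 1, so H_1 = Z/2.
  H_2: rank ker ∂_2 − rank ∂_3 = (10 − 10) − 0 = 0, and there is no ∂_3, so H_2 = 0.

(K is a triangulation of the real projective plane RP^2.)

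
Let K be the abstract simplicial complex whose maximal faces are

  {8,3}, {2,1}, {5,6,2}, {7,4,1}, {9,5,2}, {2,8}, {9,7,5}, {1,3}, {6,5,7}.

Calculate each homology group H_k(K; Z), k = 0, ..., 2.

Fix the vertex order 1 < 2 < 3 < 4 < 5 < 6 < 7 < 8 < 9 and write every simplex with vertices in increasing order. Then dim K = 2 and the simplices of K are:

  0-simplices (9): [1], [2], [3], [4], [5], [6], [7], [8], [9]
  1-simplices (15): [1,2], [1,3], [1,4], [1,7], [2,5], [2,6], [2,8], [2,9], [3,8], [4,7], [5,6], [5,7], [5,9], [6,7], [7,9]
  2-simplices (5): [1,4,7], [2,5,6], [2,5,9], [5,6,7], [5,7,9]

giving chain groups C_0 ≅ Z^9, C_1 ≅ Z^15, C_2 ≅ Z^5.

Boundary ∂_1: C_1 → C_0 maps an edge to its endpoints' difference, ∂[p,q] = q − p. For instance
  ∂[1,3] = [3] − [1].
The resulting 9×15 matrix has rank 8, and its Smith normal form has invariant factors (1,1,1,1,1,1,1,1).

∂_2: C_2 → C_1 acts by ∂[p,q,r] = [q,r] − [p,r] + [p,q]. For instance
  ∂[5,6,7] = [6,7] − [5,7] + [5,6],
  ∂[2,5,6] = [5,6] − [2,6] + [2,5].
This gives a 15×5 integer matrix of rank 5; reducing to Smith normal form yields diagonal entries (1,1,1,1,1).

From H_k ≅ ker(∂_k) / im(∂_{k+1}) we obtain:

  H_0: rank C_0 − rank ∂_1 = 9 − 8 = 1, and the invariant factors of ∂_1 are all 1, so H_0 = Z.
  H_1: rank ker ∂_1 − rank ∂_2 = (15 − 8) − 5 = 2, and the invariant factors of ∂_2 are all 1, so H_1 = Z^2.
  H_2: rank ker ∂_2 − rank ∂_3 = (5 − 5) − 0 = 0, and there is no ∂_3, so H_2 = 0.

H_0 = Z,  H_1 = Z^2,  H_2 = 0.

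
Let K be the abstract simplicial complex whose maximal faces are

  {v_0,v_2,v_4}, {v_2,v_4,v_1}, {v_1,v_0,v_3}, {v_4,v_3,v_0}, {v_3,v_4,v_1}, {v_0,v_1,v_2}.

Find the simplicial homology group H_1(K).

Order the vertices as v_0 < v_1 < v_2 < v_3 < v_4. Listing each simplex with vertices in this order, K has dimension 2 with simplices:

  0-simplices (5): [v_0], [v_1], [v_2], [v_3], [v_4]
  1-simplices (9): [v_0,v_1], [v_0,v_2], [v_0,v_3], [v_0,v_4], [v_1,v_2], [v_1,v_3], [v_1,v_4], [v_2,v_4], [v_3,v_4]
  2-simplices (6): [v_0,v_1,v_2], [v_0,v_1,v_3], [v_0,v_2,v_4], [v_0,v_3,v_4], [v_1,v_2,v_4], [v_1,v_3,v_4]

giving chain groups C_0 ≅ Z^5, C_1 ≅ Z^9, C_2 ≅ Z^6.

The boundary map ∂_1: C_1 → C_0 maps an edge to its endpoints' difference, ∂[p,q] = q − p. For instance
  ∂[v_0,v_2] = [v_2] − [v_0].
The resulting 5×9 matrix has rank 4, and its Smith normal form has invariant factors (1,1,1,1).

Boundary ∂_2: C_2 → C_1 acts by ∂[p,q,r] = [q,r] − [p,r] + [p,q]. For instance
  ∂[v_0,v_3,v_4] = [v_3,v_4] − [v_0,v_4] + [v_0,v_3],
  ∂[v_0,v_1,v_2] = [v_1,v_2] − [v_0,v_2] + [v_0,v_1].
As a 9×6 matrix over Z this has rank 5, with invariant factors (1,1,1,1,1).

Computing H_k = (kernel of ∂_k) / (image of ∂_{k+1}):

  H_1: rank ker ∂_1 − rank ∂_2 = (9 − 4) − 5 = 0, and the invariant factors of ∂_2 are all 1, so H_1 = 0.

(K is a triangulation of the 2-sphere S^2.)

H_1 = 0.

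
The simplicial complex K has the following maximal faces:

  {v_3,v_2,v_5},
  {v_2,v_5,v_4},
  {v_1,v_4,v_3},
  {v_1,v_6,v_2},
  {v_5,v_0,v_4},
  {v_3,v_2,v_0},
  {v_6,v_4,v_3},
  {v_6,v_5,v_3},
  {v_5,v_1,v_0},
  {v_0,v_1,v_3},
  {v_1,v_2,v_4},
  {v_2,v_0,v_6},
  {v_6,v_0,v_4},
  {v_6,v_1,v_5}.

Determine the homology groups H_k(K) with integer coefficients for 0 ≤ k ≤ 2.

H_0 ≅ Z,  H_1 ≅ Z^2,  H_2 ≅ Z.

Take the total order v_0 < v_1 < v_2 < v_3 < v_4 < v_5 < v_6 on the vertex set. Then K (dimension 2) consists of the simplices:

  0-simplices (7): [v_0], [v_1], [v_2], [v_3], [v_4], [v_5], [v_6]
  1-simplices (21): (21 of them)
  2-simplices (14): (14 of them)

giving chain groups C_0 ≅ Z^7, C_1 ≅ Z^21, C_2 ≅ Z^14.

∂_1: C_1 → C_0 maps an edge to its endpoints' difference, ∂[p,q] = q − p.
The resulting 7×21 matrix has rank 6, and its Smith normal form has invariant factors (1,1,1,1,1,1).

The boundary map ∂_2: C_2 → C_1 sends each 2-simplex [p,q,r] to [q,r] − [p,r] + [p,q]. For instance
  ∂[v_0,v_4,v_6] = [v_4,v_6] − [v_0,v_6] + [v_0,v_4],
  ∂[v_1,v_2,v_4] = [v_2,v_4] − [v_1,v_4] + [v_1,v_2].
As a 21×14 matrix over Z this has rank 13, with invariant factors (1,1,1,1,1,1,1,1,1,1,1,1,1).

Computing H_k = (kernel of ∂_k) / (image of ∂_{k+1}):

  H_0: rank C_0 − rank ∂_1 = 7 − 6 = 1, and the invariant factors of ∂_1 are all 1, so H_0 = Z.
  H_1: rank ker ∂_1 − rank ∂_2 = (21 − 6) − 13 = 2, and the invariant factors of ∂_2 are all 1, so H_1 = Z^2.
  H_2: rank ker ∂_2 − rank ∂_3 = (14 − 13) − 0 = 1, and there is no ∂_3, so H_2 = Z.

As a check, the Euler characteristic is 7 − 21 + 14 = 0, which agrees with 1 − 2 + 1 = 0.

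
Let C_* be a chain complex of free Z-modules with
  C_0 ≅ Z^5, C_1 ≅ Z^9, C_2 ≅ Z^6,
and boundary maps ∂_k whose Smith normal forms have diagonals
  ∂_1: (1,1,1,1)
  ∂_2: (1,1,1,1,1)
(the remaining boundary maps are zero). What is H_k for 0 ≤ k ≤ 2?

H_0 = Z,  H_1 = 0,  H_2 = Z.

H_0: b_0 = 5 − 0 − 4 = 1; torsion from ∂_1 factors > 1: none. So H_0 = Z.
H_1: b_1 = 9 − 4 − 5 = 0; torsion from ∂_2 factors > 1: none. So H_1 = 0.
H_2: b_2 = 6 − 5 − 0 = 1; torsion from ∂_3 factors > 1: none. So H_2 = Z.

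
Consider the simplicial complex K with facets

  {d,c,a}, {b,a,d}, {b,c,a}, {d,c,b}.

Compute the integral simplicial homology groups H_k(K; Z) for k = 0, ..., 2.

Order the vertices as a < b < c < d. Listing each simplex with vertices in this order, K has dimension 2 with simplices:

  0-simplices (4): a, b, c, d
  1-simplices (6): ab, ac, ad, bc, bd, cd
  2-simplices (4): abc, abd, acd, bcd

giving chain groups C_0 ≅ Z^4, C_1 ≅ Z^6, C_2 ≅ Z^4.

Boundary ∂_1: C_1 → C_0 is given by ∂[p,q] = [q] − [p]. For instance
  ∂bc = c − b.
The 4×6 boundary matrix has rank 3 and Smith normal form diag(1,1,1).

Boundary ∂_2: C_2 → C_1 maps a triangle to the signed sum of its edges. For instance
  ∂abd = bd − ad + ab,
  ∂bcd = cd − bd + bc.
This gives a 6×4 integer matrix of rank 3; reducing to Smith normal form yields diagonal entries (1,1,1).

Reading off H_k = ker ∂_k / im ∂_{k+1}:

  H_0: rank C_0 − rank ∂_1 = 4 − 3 = 1, and the invariant factors of ∂_1 are all 1, so H_0 = Z.
  H_1: rank ker ∂_1 − rank ∂_2 = (6 − 3) − 3 = 0, and the invariant factors of ∂_2 are all 1, so H_1 = 0.
  H_2: rank ker ∂_2 − rank ∂_3 = (4 − 3) − 0 = 1, and there is no ∂_3, so H_2 = Z.

(K is a triangulation of the 2-sphere S^2.)

H_0 = Z,  H_1 = 0,  H_2 = Z.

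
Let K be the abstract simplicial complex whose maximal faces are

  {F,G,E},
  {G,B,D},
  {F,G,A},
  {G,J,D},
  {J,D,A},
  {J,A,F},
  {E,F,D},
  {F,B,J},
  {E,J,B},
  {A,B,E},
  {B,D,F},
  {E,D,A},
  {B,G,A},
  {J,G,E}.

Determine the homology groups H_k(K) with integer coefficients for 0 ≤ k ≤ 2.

H_0 ≅ Z,  H_1 ≅ Z^2,  H_2 ≅ Z.

Order the vertices as A < B < D < E < F < G < J. Listing each simplex with vertices in this order, K has dimension 2 with simplices:

  0-simplices (7): A, B, D, E, F, G, J
  1-simplices (21): AB, AD, AE, AF, AG, AJ, BD, BE, BF, BG, BJ, DE, DF, DG, DJ, EF, EG, EJ, FG, FJ, GJ
  2-simplices (14): ABE, ABG, ADE, ADJ, AFG, AFJ, BDF, BDG, BEJ, BFJ, DEF, DGJ, EFG, EGJ

giving chain groups C_0 ≅ Z^7, C_1 ≅ Z^21, C_2 ≅ Z^14.

Boundary ∂_1: C_1 → C_0 is given by ∂[p,q] = [q] − [p]. For instance
  ∂BE = E − B.
The 7×21 boundary matrix has rank 6 and Smith normal form diag(1,1,1,1,1,1).

Boundary ∂_2: C_2 → C_1 sends each 2-simplex [p,q,r] to [q,r] − [p,r] + [p,q]. For instance
  ∂AFG = FG − AG + AF,
  ∂EGJ = GJ − EJ + EG.
This gives a 21×14 integer matrix of rank 13; reducing to Smith normal form yields diagonal entries (1,1,1,1,1,1,1,1,1,1,1,1,1).

From H_k ≅ ker(∂_k) / im(∂_{k+1}) we obtain:

  H_0: rank C_0 − rank ∂_1 = 7 − 6 = 1, and the invariant factors of ∂_1 are all 1, so H_0 = Z.
  H_1: rank ker ∂_1 − rank ∂_2 = (21 − 6) − 13 = 2, and the invariant factors of ∂_2 are all 1, so H_1 = Z^2.
  H_2: rank ker ∂_2 − rank ∂_3 = (14 − 13) − 0 = 1, and there is no ∂_3, so H_2 = Z.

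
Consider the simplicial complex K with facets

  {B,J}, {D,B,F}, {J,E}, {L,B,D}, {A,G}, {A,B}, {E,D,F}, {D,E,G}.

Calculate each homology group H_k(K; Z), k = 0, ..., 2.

Take the total order A < B < D < E < F < G < J < L on the vertex set. Then K (dimension 2) consists of the simplices:

  0-simplices (8): A, B, D, E, F, G, J, L
  1-simplices (13): AB, AG, BD, BF, BJ, BL, DE, DF, DG, DL, EF, EG, EJ
  2-simplices (4): BDF, BDL, DEF, DEG

Hence C_0 ≅ Z^8, C_1 ≅ Z^13, C_2 ≅ Z^4.

∂_1: C_1 → C_0 is given by ∂[p,q] = [q] − [p]. For instance
  ∂AB = B − A.
This gives a 8×13 integer matrix of rank 7; reducing to Smith normal form yields diagonal entries (1,1,1,1,1,1,1).

Boundary ∂_2: C_2 → C_1 maps a triangle to the signed sum of its edges. For instance
  ∂DEF = EF − DF + DE,
  ∂BDL = DL − BL + BD.
This gives a 13×4 integer matrix of rank 4; reducing to Smith normal form yields diagonal entries (1,1,1,1).

Now H_k = ker ∂_k / im ∂_{k+1}, so:

  H_0: rank C_0 − rank ∂_1 = 8 − 7 = 1, and the invariant factors of ∂_1 are all 1, so H_0 ≅ Z.
  H_1: rank ker ∂_1 − rank ∂_2 = (13 − 7) − 4 = 2, and the invariant factors of ∂_2 are all 1, so H_1 ≅ Z^2.
  H_2: rank ker ∂_2 − rank ∂_3 = (4 − 4) − 0 = 0, and there is no ∂_3, so H_2 ≅ 0.

As a check, the Euler characteristic is 8 − 13 + 4 = -1, which agrees with 1 − 2 + 0 = -1.

H_0 = Z,  H_1 = Z^2,  H_2 = 0.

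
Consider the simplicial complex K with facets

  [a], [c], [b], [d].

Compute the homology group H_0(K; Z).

H_0 = Z^4.

We work with the vertex ordering a < b < c < d. The simplices of K, each written with vertices in increasing order, are:

  0-simplices (4): a, b, c, d

so the chain groups are C_0 ≅ Z^4.

Reading off H_k = ker ∂_k / im ∂_{k+1}:

  H_0: rank C_0 − rank ∂_1 = 4 − 0 = 4, and there is no ∂_1, so H_0 ≅ Z^4.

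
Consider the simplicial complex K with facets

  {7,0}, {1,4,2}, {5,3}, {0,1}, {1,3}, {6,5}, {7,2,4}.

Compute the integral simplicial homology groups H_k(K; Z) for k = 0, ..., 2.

H_0 ≅ Z,  H_1 ≅ Z,  H_2 = 0.

We work with the vertex ordering 0 < 1 < 2 < 3 < 4 < 5 < 6 < 7. The simplices of K, each written with vertices in increasing order, are:

  0-simplices (8): [0], [1], [2], [3], [4], [5], [6], [7]
  1-simplices (10): [0,1], [0,7], [1,2], [1,3], [1,4], [2,4], [2,7], [3,5], [4,7], [5,6]
  2-simplices (2): [1,2,4], [2,4,7]

giving chain groups C_0 ≅ Z^8, C_1 ≅ Z^10, C_2 ≅ Z^2.

∂_1: C_1 → C_0 maps an edge to its endpoints' difference, ∂[p,q] = q − p. For instance
  ∂[1,4] = [4] − [1].
This gives a 8×10 integer matrix of rank 7; reducing to Smith normal form yields diagonal entries (1,1,1,1,1,1,1).

The boundary map ∂_2: C_2 → C_1 maps a triangle to the signed sum of its edges. For instance
  ∂[1,2,4] = [2,4] − [1,4] + [1,2],
  ∂[2,4,7] = [4,7] − [2,7] + [2,4].
The 10×2 boundary matrix has rank 2 and Smith normal form diag(1,1).

Computing H_k = (kernel of ∂_k) / (image of ∂_{k+1}):

  H_0: rank C_0 − rank ∂_1 = 8 − 7 = 1, and the invariant factors of ∂_1 are all 1, so H_0 = Z.
  H_1: rank ker ∂_1 − rank ∂_2 = (10 − 7) − 2 = 1, and the invariant factors of ∂_2 are all 1, so H_1 = Z.
  H_2: rank ker ∂_2 − rank ∂_3 = (2 − 2) − 0 = 0, and there is no ∂_3, so H_2 = 0.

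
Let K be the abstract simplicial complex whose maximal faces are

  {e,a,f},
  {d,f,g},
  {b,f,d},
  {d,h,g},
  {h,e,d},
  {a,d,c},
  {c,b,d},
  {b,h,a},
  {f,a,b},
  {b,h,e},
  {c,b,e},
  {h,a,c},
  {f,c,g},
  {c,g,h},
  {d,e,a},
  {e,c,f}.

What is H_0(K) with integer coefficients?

H_0 = Z.

We work with the vertex ordering a < b < c < d < e < f < g < h. The simplices of K, each written with vertices in increasing order, are:

  0-simplices (8): a, b, c, d, e, f, g, h
  1-simplices (24): ab, ac, ad, ae, af, ah, bc, bd, be, bf, bh, cd, ce, cf, cg, ch, de, df, dg, dh, ef, eh, fg, gh
  2-simplices (16): abf, abh, acd, ach, ade, aef, bcd, bce, bdf, beh, cef, cfg, cgh, deh, dfg, dgh

so the chain groups are C_0 ≅ Z^8, C_1 ≅ Z^24, C_2 ≅ Z^16.

∂_1: C_1 → C_0 is given by ∂[p,q] = [q] − [p].
The 8×24 boundary matrix has rank 7 and Smith normal form diag(1,1,1,1,1,1,1).

The boundary map ∂_2: C_2 → C_1 maps a triangle to the signed sum of its edges. For instance
  ∂dgh = gh − dh + dg,
  ∂cef = ef − cf + ce.
The 24×16 boundary matrix has rank 15 and Smith normal form diag(1,1,1,1,1,1,1,1,1,1,1,1,1,1,1).

Computing H_k = (kernel of ∂_k) / (image of ∂_{k+1}):

  H_0: rank C_0 − rank ∂_1 = 8 − 7 = 1, and the invariant factors of ∂_1 are all 1, so H_0 = Z.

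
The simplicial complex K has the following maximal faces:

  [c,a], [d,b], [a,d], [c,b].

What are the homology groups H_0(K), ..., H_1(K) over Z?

H_0 ≅ Z,  H_1 ≅ Z.

Order the vertices as a < b < c < d. Listing each simplex with vertices in this order, K has dimension 1 with simplices:

  0-simplices (4): a, b, c, d
  1-simplices (4): ac, ad, bc, bd

so the chain groups are C_0 ≅ Z^4, C_1 ≅ Z^4.

∂_1: C_1 → C_0 sends each edge [p,q] (with p < q) to q − p.
The resulting 4×4 matrix has rank 3, and its Smith normal form has invariant factors (1,1,1).

Reading off H_k = ker ∂_k / im ∂_{k+1}:

  H_0: rank C_0 − rank ∂_1 = 4 − 3 = 1, and the invariant factors of ∂_1 are all 1, so H_0 ≅ Z.
  H_1: rank ker ∂_1 − rank ∂_2 = (4 − 3) − 0 = 1, and there is no ∂_2, so H_1 ≅ Z.

As a check, the Euler characteristic is 4 − 4 = 0, which agrees with 1 − 1 = 0.
(K is a triangulation of the circle S^1.)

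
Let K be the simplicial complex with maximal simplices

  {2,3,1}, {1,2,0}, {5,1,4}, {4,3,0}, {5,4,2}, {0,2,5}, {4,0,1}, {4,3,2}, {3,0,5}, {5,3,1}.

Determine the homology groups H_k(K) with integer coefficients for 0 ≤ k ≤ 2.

H_0 = Z,  H_1 = Z/2Z,  H_2 = 0.

K has 6 vertices, 15 edges, 10 triangles.
rank ∂_0 = 0, rank ∂_1 = 5 ⇒ b_0 = 6 − 0 − 5 = 1; all invariant factors of ∂_1 are 1 so no torsion. So H_0 ≅ Z.
rank ∂_1 = 5, rank ∂_2 = 10 ⇒ b_1 = 15 − 5 − 10 = 0; ∂_2 has invariant factor(s) [2] giving torsion. So H_1 ≅ Z/2Z.
rank ∂_2 = 10, rank ∂_3 = 0 ⇒ b_2 = 10 − 10 − 0 = 0. So H_2 ≅ 0.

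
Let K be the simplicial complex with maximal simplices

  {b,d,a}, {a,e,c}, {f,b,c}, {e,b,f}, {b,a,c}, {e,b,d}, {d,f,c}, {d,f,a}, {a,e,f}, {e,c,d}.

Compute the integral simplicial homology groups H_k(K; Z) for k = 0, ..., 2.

Take the total order a < b < c < d < e < f on the vertex set. Then K (dimension 2) consists of the simplices:

  0-simplices (6): a, b, c, d, e, f
  1-simplices (15): ab, ac, ad, ae, af, bc, bd, be, bf, cd, ce, cf, de, df, ef
  2-simplices (10): abc, abd, ace, adf, aef, bcf, bde, bef, cde, cdf

giving chain groups C_0 ≅ Z^6, C_1 ≅ Z^15, C_2 ≅ Z^10.

The boundary map ∂_1: C_1 → C_0 sends each edge [p,q] (with p < q) to q − p. For instance
  ∂ae = e − a.
The resulting 6×15 matrix has rank 5, and its Smith normal form has invariant factors (1,1,1,1,1).

Boundary ∂_2: C_2 → C_1 maps a triangle to the signed sum of its edges. For instance
  ∂adf = df − af + ad,
  ∂abd = bd − ad + ab.
This gives a 15×10 integer matrix of rank 10; reducing to Smith normal form yields diagonal entries (1,1,1,1,1,1,1,1,1,2).

From H_k ≅ ker(∂_k) / im(∂_{k+1}) we obtain:

  H_0: rank C_0 − rank ∂_1 = 6 − 5 = 1, and the invariant factors of ∂_1 are all 1, so H_0 ≅ Z.
  H_1: rank ker ∂_1 − rank ∂_2 = (15 − 5) − 10 = 0, and ∂_2 has invariant factor 2 > 1, so H_1 ≅ Z_2.
  H_2: rank ker ∂_2 − rank ∂_3 = (10 − 10) − 0 = 0, and there is no ∂_3, so H_2 ≅ 0.

(K is a triangulation of the real projective plane RP^2.)

H_0 ≅ Z,  H_1 ≅ Z_2,  H_2 = 0.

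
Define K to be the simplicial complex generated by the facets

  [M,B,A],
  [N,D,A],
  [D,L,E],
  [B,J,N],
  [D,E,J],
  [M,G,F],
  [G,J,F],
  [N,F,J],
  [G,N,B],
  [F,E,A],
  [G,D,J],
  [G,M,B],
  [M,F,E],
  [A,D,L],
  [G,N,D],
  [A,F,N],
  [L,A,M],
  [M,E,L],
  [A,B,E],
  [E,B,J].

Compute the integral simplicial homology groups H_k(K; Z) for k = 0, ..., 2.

H_0 ≅ Z,  H_1 ≅ Z × Z/2,  H_2 = 0.

Fix the vertex order A < B < D < E < F < G < J < L < M < N and write every simplex with vertices in increasing order. Then dim K = 2 and the simplices of K are:

  0-simplices (10): A, B, D, E, F, G, J, L, M, N
  1-simplices (30): AB, AD, AE, AF, AL, AM, AN, BE, BG, BJ, BM, BN, DE, DG, DJ, DL, DN, EF, EJ, EL, EM, FG, FJ, FM, FN, GJ, GM, GN, JN, LM
  2-simplices (20): ABE, ABM, ADL, ADN, AEF, AFN, ALM, BEJ, BGM, BGN, BJN, DEJ, DEL, DGJ, DGN, EFM, ELM, FGJ, FGM, FJN

Hence C_0 ≅ Z^10, C_1 ≅ Z^30, C_2 ≅ Z^20.

Boundary ∂_1: C_1 → C_0 sends each edge [p,q] (with p < q) to q − p.
This gives a 10×30 integer matrix of rank 9; reducing to Smith normal form yields diagonal entries (1,1,1,1,1,1,1,1,1).

The boundary map ∂_2: C_2 → C_1 acts by ∂[p,q,r] = [q,r] − [p,r] + [p,q]. For instance
  ∂ELM = LM − EM + EL,
  ∂DGJ = GJ − DJ + DG.
This gives a 30×20 integer matrix of rank 20; reducing to Smith normal form yields diagonal entries (1,1,1,1,1,1,1,1,1,1,1,1,1,1,1,1,1,1,1,2).

Computing H_k = (kernel of ∂_k) / (image of ∂_{k+1}):

  H_0: rank C_0 − rank ∂_1 = 10 − 9 = 1, and the invariant factors of ∂_1 are all 1, so H_0 ≅ Z.
  H_1: rank ker ∂_1 − rank ∂_2 = (30 − 9) − 20 = 1, and ∂_2 has invariant factor 2 > 1, so H_1 ≅ Z × Z/2.
  H_2: rank ker ∂_2 − rank ∂_3 = (20 − 20) − 0 = 0, and there is no ∂_3, so H_2 ≅ 0.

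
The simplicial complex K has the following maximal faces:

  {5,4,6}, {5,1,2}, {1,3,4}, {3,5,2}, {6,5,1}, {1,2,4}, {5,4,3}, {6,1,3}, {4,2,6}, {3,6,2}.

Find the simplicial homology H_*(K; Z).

We work with the vertex ordering 1 < 2 < 3 < 4 < 5 < 6. The simplices of K, each written with vertices in increasing order, are:

  0-simplices (6): [1], [2], [3], [4], [5], [6]
  1-simplices (15): [1,2], [1,3], [1,4], [1,5], [1,6], [2,3], [2,4], [2,5], [2,6], [3,4], [3,5], [3,6], [4,5], [4,6], [5,6]
  2-simplices (10): [1,2,4], [1,2,5], [1,3,4], [1,3,6], [1,5,6], [2,3,5], [2,3,6], [2,4,6], [3,4,5], [4,5,6]

Hence C_0 ≅ Z^6, C_1 ≅ Z^15, C_2 ≅ Z^10.

Boundary ∂_1: C_1 → C_0 maps an edge to its endpoints' difference, ∂[p,q] = q − p.
The resulting 6×15 matrix has rank 5, and its Smith normal form has invariant factors (1,1,1,1,1).

The boundary map ∂_2: C_2 → C_1 acts by ∂[p,q,r] = [q,r] − [p,r] + [p,q]. For instance
  ∂[1,3,4] = [3,4] − [1,4] + [1,3],
  ∂[4,5,6] = [5,6] − [4,6] + [4,5].
This gives a 15×10 integer matrix of rank 10; reducing to Smith normal form yields diagonal entries (1,1,1,1,1,1,1,1,1,2).

Now H_k = ker ∂_k / im ∂_{k+1}, so:

  H_0: rank C_0 − rank ∂_1 = 6 − 5 = 1, and the invariant factors of ∂_1 are all 1, so H_0 ≅ Z.
  H_1: rank ker ∂_1 − rank ∂_2 = (15 − 5) − 10 = 0, and ∂_2 has invariant factor 2 > 1, so H_1 ≅ Z/2.
  H_2: rank ker ∂_2 − rank ∂_3 = (10 − 10) − 0 = 0, and there is no ∂_3, so H_2 ≅ 0.

H_0 ≅ Z,  H_1 ≅ Z/2,  H_2 = 0.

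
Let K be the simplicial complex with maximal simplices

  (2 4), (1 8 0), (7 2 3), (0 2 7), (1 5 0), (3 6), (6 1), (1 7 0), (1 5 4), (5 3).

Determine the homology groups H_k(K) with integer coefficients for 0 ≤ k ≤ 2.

H_0 = Z,  H_1 = Z^3,  H_2 = 0.

Fix the vertex order 0 < 1 < 2 < 3 < 4 < 5 < 6 < 7 < 8 and write every simplex with vertices in increasing order. Then dim K = 2 and the simplices of K are:

  0-simplices (9): [0], [1], [2], [3], [4], [5], [6], [7], [8]
  1-simplices (17): [0,1], [0,2], [0,5], [0,7], [0,8], [1,4], [1,5], [1,6], [1,7], [1,8], [2,3], [2,4], [2,7], [3,5], [3,6], [3,7], [4,5]
  2-simplices (6): [0,1,5], [0,1,7], [0,1,8], [0,2,7], [1,4,5], [2,3,7]

giving chain groups C_0 ≅ Z^9, C_1 ≅ Z^17, C_2 ≅ Z^6.

∂_1: C_1 → C_0 sends each edge [p,q] (with p < q) to q − p. For instance
  ∂[3,6] = [6] − [3].
As a 9×17 matrix over Z this has rank 8, with invariant factors (1,1,1,1,1,1,1,1).

Boundary ∂_2: C_2 → C_1 acts by ∂[p,q,r] = [q,r] − [p,r] + [p,q]. For instance
  ∂[0,2,7] = [2,7] − [0,7] + [0,2],
  ∂[0,1,5] = [1,5] − [0,5] + [0,1].
As a 17×6 matrix over Z this has rank 6, with invariant factors (1,1,1,1,1,1).

Computing H_k = (kernel of ∂_k) / (image of ∂_{k+1}):

  H_0: rank C_0 − rank ∂_1 = 9 − 8 = 1, and the invariant factors of ∂_1 are all 1, so H_0 = Z.
  H_1: rank ker ∂_1 − rank ∂_2 = (17 − 8) − 6 = 3, and the invariant factors of ∂_2 are all 1, so H_1 = Z^3.
  H_2: rank ker ∂_2 − rank ∂_3 = (6 − 6) − 0 = 0, and there is no ∂_3, so H_2 = 0.

As a check, the Euler characteristic is 9 − 17 + 6 = -2, which agrees with 1 − 3 + 0 = -2.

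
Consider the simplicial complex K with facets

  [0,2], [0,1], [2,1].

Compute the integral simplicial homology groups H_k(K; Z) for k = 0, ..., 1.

Take the total order 0 < 1 < 2 on the vertex set. Then K (dimension 1) consists of the simplices:

  0-simplices (3): [0], [1], [2]
  1-simplices (3): [0,1], [0,2], [1,2]

so the chain groups are C_0 ≅ Z^3, C_1 ≅ Z^3.

∂_1: C_1 → C_0 maps an edge to its endpoints' difference, ∂[p,q] = q − p. For instance
  ∂[1,2] = [2] − [1].
The resulting 3×3 matrix has rank 2, and its Smith normal form has invariant factors (1,1).

Now H_k = ker ∂_k / im ∂_{k+1}, so:

  H_0: rank C_0 − rank ∂_1 = 3 − 2 = 1, and the invariant factors of ∂_1 are all 1, so H_0 = Z.
  H_1: rank ker ∂_1 − rank ∂_2 = (3 − 2) − 0 = 1, and there is no ∂_2, so H_1 = Z.

H_0 ≅ Z,  H_1 ≅ Z.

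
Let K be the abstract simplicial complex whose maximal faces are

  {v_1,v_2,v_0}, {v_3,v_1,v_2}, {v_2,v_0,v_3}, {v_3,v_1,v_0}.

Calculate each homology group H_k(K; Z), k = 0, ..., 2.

We work with the vertex ordering v_0 < v_1 < v_2 < v_3. The simplices of K, each written with vertices in increasing order, are:

  0-simplices (4): [v_0], [v_1], [v_2], [v_3]
  1-simplices (6): [v_0,v_1], [v_0,v_2], [v_0,v_3], [v_1,v_2], [v_1,v_3], [v_2,v_3]
  2-simplices (4): [v_0,v_1,v_2], [v_0,v_1,v_3], [v_0,v_2,v_3], [v_1,v_2,v_3]

so the chain groups are C_0 ≅ Z^4, C_1 ≅ Z^6, C_2 ≅ Z^4.

The boundary map ∂_1: C_1 → C_0 sends each edge [p,q] (with p < q) to q − p. For instance
  ∂[v_2,v_3] = [v_3] − [v_2].
The resulting 4×6 matrix has rank 3, and its Smith normal form has invariant factors (1,1,1).

The boundary map ∂_2: C_2 → C_1 sends each 2-simplex [p,q,r] to [q,r] − [p,r] + [p,q]. For instance
  ∂[v_0,v_1,v_3] = [v_1,v_3] − [v_0,v_3] + [v_0,v_1],
  ∂[v_0,v_2,v_3] = [v_2,v_3] − [v_0,v_3] + [v_0,v_2].
As a 6×4 matrix over Z this has rank 3, with invariant factors (1,1,1).

Computing H_k = (kernel of ∂_k) / (image of ∂_{k+1}):

  H_0: rank C_0 − rank ∂_1 = 4 − 3 = 1, and the invariant factors of ∂_1 are all 1, so H_0 ≅ Z.
  H_1: rank ker ∂_1 − rank ∂_2 = (6 − 3) − 3 = 0, and the invariant factors of ∂_2 are all 1, so H_1 ≅ 0.
  H_2: rank ker ∂_2 − rank ∂_3 = (4 − 3) − 0 = 1, and there is no ∂_3, so H_2 ≅ Z.

As a check, the Euler characteristic is 4 − 6 + 4 = 2, which agrees with 1 − 0 + 1 = 2.

H_0 ≅ Z,  H_1 = 0,  H_2 ≅ Z.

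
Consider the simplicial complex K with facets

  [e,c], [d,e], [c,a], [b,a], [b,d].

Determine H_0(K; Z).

Order the vertices as a < b < c < d < e. Listing each simplex with vertices in this order, K has dimension 1 with simplices:

  0-simplices (5): a, b, c, d, e
  1-simplices (5): ab, ac, bd, ce, de

Hence C_0 ≅ Z^5, C_1 ≅ Z^5.

The boundary map ∂_1: C_1 → C_0 sends each edge [p,q] (with p < q) to q − p.
This gives a 5×5 integer matrix of rank 4; reducing to Smith normal form yields diagonal entries (1,1,1,1).

Now H_k = ker ∂_k / im ∂_{k+1}, so:

  H_0: rank C_0 − rank ∂_1 = 5 − 4 = 1, and the invariant factors of ∂_1 are all 1, so H_0 = Z.

H_0 ≅ Z.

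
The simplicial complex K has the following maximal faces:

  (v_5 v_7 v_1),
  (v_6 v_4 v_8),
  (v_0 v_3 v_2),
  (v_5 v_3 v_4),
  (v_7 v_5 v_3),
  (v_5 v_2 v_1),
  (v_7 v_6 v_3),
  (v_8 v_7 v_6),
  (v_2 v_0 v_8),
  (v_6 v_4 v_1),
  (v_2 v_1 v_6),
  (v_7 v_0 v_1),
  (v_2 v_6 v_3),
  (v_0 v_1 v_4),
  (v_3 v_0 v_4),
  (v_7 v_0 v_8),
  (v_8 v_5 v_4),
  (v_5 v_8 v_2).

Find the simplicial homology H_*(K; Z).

K has 9 vertices, 27 edges, 18 triangles.
rank ∂_0 = 0, rank ∂_1 = 8 ⇒ b_0 = 9 − 0 − 8 = 1; all invariant factors of ∂_1 are 1 so no torsion. So H_0 = Z.
rank ∂_1 = 8, rank ∂_2 = 17 ⇒ b_1 = 27 − 8 − 17 = 2; all invariant factors of ∂_2 are 1 so no torsion. So H_1 = Z^2.
rank ∂_2 = 17, rank ∂_3 = 0 ⇒ b_2 = 18 − 17 − 0 = 1. So H_2 = Z.

H_0 ≅ Z,  H_1 ≅ Z^2,  H_2 ≅ Z.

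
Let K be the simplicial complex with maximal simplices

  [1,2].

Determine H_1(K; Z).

Take the total order 1 < 2 on the vertex set. Then K (dimension 1) consists of the simplices:

  0-simplices (2): [1], [2]
  1-simplices (1): [1,2]

so the chain groups are C_0 ≅ Z^2, C_1 ≅ Z^1.

Boundary ∂_1: C_1 → C_0 sends each edge [p,q] (with p < q) to q − p. For instance
  ∂[1,2] = [2] − [1].
As a 2×1 matrix over Z this has rank 1, with invariant factors (1).

From H_k ≅ ker(∂_k) / im(∂_{k+1}) we obtain:

  H_1: rank ker ∂_1 − rank ∂_2 = (1 − 1) − 0 = 0, and there is no ∂_2, so H_1 ≅ 0.

H_1 = 0.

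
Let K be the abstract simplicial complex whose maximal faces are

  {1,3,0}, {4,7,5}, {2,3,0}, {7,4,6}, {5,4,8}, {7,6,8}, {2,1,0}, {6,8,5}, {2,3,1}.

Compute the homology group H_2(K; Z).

H_2 = Z.

We work with the vertex ordering 0 < 1 < 2 < 3 < 4 < 5 < 6 < 7 < 8. The simplices of K, each written with vertices in increasing order, are:

  0-simplices (9): [0], [1], [2], [3], [4], [5], [6], [7], [8]
  1-simplices (16): [0,1], [0,2], [0,3], [1,2], [1,3], [2,3], [4,5], [4,6], [4,7], [4,8], [5,6], [5,7], [5,8], [6,7], [6,8], [7,8]
  2-simplices (9): [0,1,2], [0,1,3], [0,2,3], [1,2,3], [4,5,7], [4,5,8], [4,6,7], [5,6,8], [6,7,8]

giving chain groups C_0 ≅ Z^9, C_1 ≅ Z^16, C_2 ≅ Z^9.

Boundary ∂_1: C_1 → C_0 maps an edge to its endpoints' difference, ∂[p,q] = q − p.
The 9×16 boundary matrix has rank 7 and Smith normal form diag(1,1,1,1,1,1,1).

Boundary ∂_2: C_2 → C_1 acts by ∂[p,q,r] = [q,r] − [p,r] + [p,q]. For instance
  ∂[4,6,7] = [6,7] − [4,7] + [4,6],
  ∂[5,6,8] = [6,8] − [5,8] + [5,6].
The 16×9 boundary matrix has rank 8 and Smith normal form diag(1,1,1,1,1,1,1,1).

From H_k ≅ ker(∂_k) / im(∂_{k+1}) we obtain:

  H_2: rank ker ∂_2 − rank ∂_3 = (9 − 8) − 0 = 1, and there is no ∂_3, so H_2 ≅ Z.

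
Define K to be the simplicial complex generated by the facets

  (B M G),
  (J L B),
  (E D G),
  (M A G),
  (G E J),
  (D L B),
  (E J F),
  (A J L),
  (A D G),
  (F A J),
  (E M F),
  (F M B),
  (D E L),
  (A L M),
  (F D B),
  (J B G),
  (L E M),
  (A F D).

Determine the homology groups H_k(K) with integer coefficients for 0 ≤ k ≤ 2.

We work with the vertex ordering A < B < D < E < F < G < J < L < M. The simplices of K, each written with vertices in increasing order, are:

  0-simplices (9): A, B, D, E, F, G, J, L, M
  1-simplices (27): AD, AF, AG, AJ, AL, AM, BD, BF, BG, BJ, BL, BM, DE, DF, DG, DL, EF, EG, EJ, EL, EM, FJ, FM, GJ, GM, JL, LM
  2-simplices (18): ADF, ADG, AFJ, AGM, AJL, ALM, BDF, BDL, BFM, BGJ, BGM, BJL, DEG, DEL, EFJ, EFM, EGJ, ELM

giving chain groups C_0 ≅ Z^9, C_1 ≅ Z^27, C_2 ≅ Z^18.

The boundary map ∂_1: C_1 → C_0 is given by ∂[p,q] = [q] − [p].
The resulting 9×27 matrix has rank 8, and its Smith normal form has invariant factors (1,1,1,1,1,1,1,1).

∂_2: C_2 → C_1 sends each 2-simplex [p,q,r] to [q,r] − [p,r] + [p,q]. For instance
  ∂EFJ = FJ − EJ + EF,
  ∂BGM = GM − BM + BG.
The resulting 27×18 matrix has rank 17, and its Smith normal form has invariant factors (1,1,1,1,1,1,1,1,1,1,1,1,1,1,1,1,1).

Reading off H_k = ker ∂_k / im ∂_{k+1}:

  H_0: rank C_0 − rank ∂_1 = 9 − 8 = 1, and the invariant factors of ∂_1 are all 1, so H_0 ≅ Z.
  H_1: rank ker ∂_1 − rank ∂_2 = (27 − 8) − 17 = 2, and the invariant factors of ∂_2 are all 1, so H_1 ≅ Z^2.
  H_2: rank ker ∂_2 − rank ∂_3 = (18 − 17) − 0 = 1, and there is no ∂_3, so H_2 ≅ Z.

H_0 ≅ Z,  H_1 ≅ Z^2,  H_2 ≅ Z.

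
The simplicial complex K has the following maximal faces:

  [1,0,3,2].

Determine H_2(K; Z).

We work with the vertex ordering 0 < 1 < 2 < 3. The simplices of K, each written with vertices in increasing order, are:

  0-simplices (4): [0], [1], [2], [3]
  1-simplices (6): [0,1], [0,2], [0,3], [1,2], [1,3], [2,3]
  2-simplices (4): [0,1,2], [0,1,3], [0,2,3], [1,2,3]
  3-simplices (1): [0,1,2,3]

giving chain groups C_0 ≅ Z^4, C_1 ≅ Z^6, C_2 ≅ Z^4, C_3 ≅ Z^1.

The boundary map ∂_1: C_1 → C_0 is given by ∂[p,q] = [q] − [p]. For instance
  ∂[1,2] = [2] − [1].
The 4×6 boundary matrix has rank 3 and Smith normal form diag(1,1,1).

∂_2: C_2 → C_1 sends each 2-simplex [p,q,r] to [q,r] − [p,r] + [p,q]. For instance
  ∂[0,1,2] = [1,2] − [0,2] + [0,1],
  ∂[1,2,3] = [2,3] − [1,3] + [1,2].
The resulting 6×4 matrix has rank 3, and its Smith normal form has invariant factors (1,1,1).

The boundary map ∂_3: C_3 → C_2 sends each 3-simplex σ to the alternating sum Σ_i (−1)^i (σ with its i-th vertex removed). For instance
  ∂[0,1,2,3] = [1,2,3] − [0,2,3] + [0,1,3] − [0,1,2].
The resulting 4×1 matrix has rank 1, and its Smith normal form has invariant factors (1).

Computing H_k = (kernel of ∂_k) / (image of ∂_{k+1}):

  H_2: rank ker ∂_2 − rank ∂_3 = (4 − 3) − 1 = 0, and the invariant factors of ∂_3 are all 1, so H_2 ≅ 0.

H_2 = 0.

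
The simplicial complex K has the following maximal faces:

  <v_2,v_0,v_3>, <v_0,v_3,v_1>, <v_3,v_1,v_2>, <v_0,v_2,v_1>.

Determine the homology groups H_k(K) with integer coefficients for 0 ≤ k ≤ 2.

We work with the vertex ordering v_0 < v_1 < v_2 < v_3. The simplices of K, each written with vertices in increasing order, are:

  0-simplices (4): [v_0], [v_1], [v_2], [v_3]
  1-simplices (6): [v_0,v_1], [v_0,v_2], [v_0,v_3], [v_1,v_2], [v_1,v_3], [v_2,v_3]
  2-simplices (4): [v_0,v_1,v_2], [v_0,v_1,v_3], [v_0,v_2,v_3], [v_1,v_2,v_3]

giving chain groups C_0 ≅ Z^4, C_1 ≅ Z^6, C_2 ≅ Z^4.

The boundary map ∂_1: C_1 → C_0 sends each edge [p,q] (with p < q) to q − p. For instance
  ∂[v_2,v_3] = [v_3] − [v_2].
This gives a 4×6 integer matrix of rank 3; reducing to Smith normal form yields diagonal entries (1,1,1).

The boundary map ∂_2: C_2 → C_1 acts by ∂[p,q,r] = [q,r] − [p,r] + [p,q]. For instance
  ∂[v_1,v_2,v_3] = [v_2,v_3] − [v_1,v_3] + [v_1,v_2],
  ∂[v_0,v_2,v_3] = [v_2,v_3] − [v_0,v_3] + [v_0,v_2].
As a 6×4 matrix over Z this has rank 3, with invariant factors (1,1,1).

Reading off H_k = ker ∂_k / im ∂_{k+1}:

  H_0: rank C_0 − rank ∂_1 = 4 − 3 = 1, and the invariant factors of ∂_1 are all 1, so H_0 = Z.
  H_1: rank ker ∂_1 − rank ∂_2 = (6 − 3) − 3 = 0, and the invariant factors of ∂_2 are all 1, so H_1 = 0.
  H_2: rank ker ∂_2 − rank ∂_3 = (4 − 3) − 0 = 1, and there is no ∂_3, so H_2 = Z.

H_0 ≅ Z,  H_1 = 0,  H_2 ≅ Z.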